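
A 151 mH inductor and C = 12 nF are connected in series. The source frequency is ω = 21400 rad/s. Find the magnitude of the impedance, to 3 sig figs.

X_L = ωL = 3230 Ω
X_C = 1/(ωC) = 3890 Ω
Net reactance X = X_L − X_C = -663 Ω
Z = − j663 Ω
|Z| = √(0² + 663²) = 663 Ω

663 Ω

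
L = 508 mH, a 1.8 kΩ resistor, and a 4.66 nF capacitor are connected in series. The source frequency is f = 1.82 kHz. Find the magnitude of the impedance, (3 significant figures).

13100 Ω

ω = 2πf = 11440 rad/s
X_L = ωL = 5810 Ω
X_C = 1/(ωC) = 18800 Ω
Net reactance X = X_L − X_C = -13000 Ω
Z = 1800 − j13000 Ω
|Z| = √(1800² + 13000²) = 13100 Ω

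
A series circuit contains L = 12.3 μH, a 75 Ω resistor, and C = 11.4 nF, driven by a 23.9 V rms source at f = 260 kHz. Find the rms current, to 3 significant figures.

ω = 2πf = 1.634e+06 rad/s
X_L = ωL = 20.1 Ω
X_C = 1/(ωC) = 53.7 Ω
Net reactance X = X_L − X_C = -33.6 Ω
Z = 75.0 − j33.6 Ω
|Z| = √(75.0² + 33.6²) = 82.2 Ω
I = V/|Z| = 23.9/82.2 = 291 mA

291 mA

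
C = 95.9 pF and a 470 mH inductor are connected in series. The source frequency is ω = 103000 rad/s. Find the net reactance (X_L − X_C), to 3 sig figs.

X_L = ωL = 48400 Ω
X_C = 1/(ωC) = 101000 Ω
X = 48400 − 101000 = -52800 Ω

-52800 Ω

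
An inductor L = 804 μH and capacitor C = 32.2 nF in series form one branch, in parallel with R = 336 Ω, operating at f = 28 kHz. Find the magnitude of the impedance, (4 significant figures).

34.89 Ω

ω = 2πf = 175900 rad/s
X_L = ωL = 141.4 Ω
X_C = 1/(ωC) = 176.5 Ω
Branch 1: Z₁ = R = 336.0 Ω
Branch 2 (series LC): Z₂ = j(X_L − X_C) = −j35.08 Ω
Parallel: Z = Z₁Z₂/(Z₁+Z₂), |Z| = 34.89 Ω, ∠Z = -84.04°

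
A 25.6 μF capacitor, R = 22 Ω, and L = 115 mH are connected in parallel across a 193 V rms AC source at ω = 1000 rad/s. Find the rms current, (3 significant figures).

9.36 A

X_L = ωL = 115 Ω
X_C = 1/(ωC) = 39.1 Ω
Parallel: admittances add. Y = 1/R + 1/(jωL) + jωC
Y = (0.0455 + j0.0169) S
|Y| = 0.0485 S → |Z| = 1/|Y| = 20.6 Ω, ∠Z = −∠Y = -20.4°
I = V/|Z| = 193/20.6 = 9.36 A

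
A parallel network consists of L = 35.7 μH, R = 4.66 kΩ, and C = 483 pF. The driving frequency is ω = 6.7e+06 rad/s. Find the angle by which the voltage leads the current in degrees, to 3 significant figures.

X_L = ωL = 239 Ω
X_C = 1/(ωC) = 309 Ω
Parallel: admittances add. Y = 1/R + 1/(jωL) + jωC
Y = (0.000215 − j0.000945) S
|Y| = 0.000969 S → |Z| = 1/|Y| = 1030 Ω, ∠Z = −∠Y = 77.2°

77.2°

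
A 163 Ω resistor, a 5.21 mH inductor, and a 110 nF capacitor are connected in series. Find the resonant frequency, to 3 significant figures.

6.65 kHz

ω₀ = 1/√(LC) = 1/√(0.00521 × 1.1e-07) = 41770 rad/s
f₀ = ω₀/(2π) = 6.65 kHz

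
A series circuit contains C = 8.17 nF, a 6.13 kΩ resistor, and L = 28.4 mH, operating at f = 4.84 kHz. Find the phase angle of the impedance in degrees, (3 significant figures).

ω = 2πf = 30410 rad/s
X_L = ωL = 864 Ω
X_C = 1/(ωC) = 4020 Ω
Net reactance X = X_L − X_C = -3160 Ω
Z = 6130 − j3160 Ω
|Z| = √(6130² + 3160²) = 6900 Ω
∠Z = arctan(-3160/6130) = -27.3°

-27.3°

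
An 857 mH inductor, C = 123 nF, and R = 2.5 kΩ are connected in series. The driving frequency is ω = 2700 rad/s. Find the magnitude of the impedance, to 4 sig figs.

2595 Ω

X_L = ωL = 2314 Ω
X_C = 1/(ωC) = 3011 Ω
Net reactance X = X_L − X_C = -697.2 Ω
Z = 2500 − j697.2 Ω
|Z| = √(2500² + 697.2²) = 2595 Ω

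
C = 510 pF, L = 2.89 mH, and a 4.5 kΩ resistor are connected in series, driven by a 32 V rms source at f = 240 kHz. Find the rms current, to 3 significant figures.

ω = 2πf = 1.508e+06 rad/s
X_L = ωL = 4360 Ω
X_C = 1/(ωC) = 1300 Ω
Net reactance X = X_L − X_C = 3060 Ω
Z = 4500 + j3060 Ω
|Z| = √(4500² + 3060²) = 5440 Ω
I = V/|Z| = 32/5440 = 5.88 mA

5.88 mA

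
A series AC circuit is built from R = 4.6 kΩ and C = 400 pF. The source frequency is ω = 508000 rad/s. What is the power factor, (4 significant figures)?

X_C = 1/(ωC) = 4921 Ω
Z = 4600 − j4921 Ω
|Z| = √(4600² + 4921²) = 6736 Ω
∠Z = arctan(-4921/4600) = -46.93°
cos φ = cos(-46.93°) = 0.6829

0.6829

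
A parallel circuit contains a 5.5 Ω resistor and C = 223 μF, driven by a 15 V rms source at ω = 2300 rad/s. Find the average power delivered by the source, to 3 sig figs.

40.9 W

X_C = 1/(ωC) = 1.95 Ω
Parallel: admittances add. Y = 1/R + jωC
Y = (0.182 + j0.513) S
|Y| = 0.544 S → |Z| = 1/|Y| = 1.84 Ω, ∠Z = −∠Y = -70.5°
I = V/|Z| = 8.16 A
P = VI cos φ = 15 × 8.16 × cos(-70.5°) = 40.9 W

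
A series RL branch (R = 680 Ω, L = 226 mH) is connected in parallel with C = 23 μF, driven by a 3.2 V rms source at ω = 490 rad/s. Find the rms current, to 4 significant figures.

35.61 mA

X_L = ωL = 110.7 Ω
X_C = 1/(ωC) = 88.73 Ω
Branch 1 (R+jX_L): Z₁ = 680.0 + j110.7 Ω, |Z₁| = 689.0 Ω
Branch 2 (−jX_C): Z₂ = −j88.73 Ω
Parallel: Z = Z₁Z₂/(Z₁+Z₂), |Z| = 89.85 Ω, ∠Z = -82.60°
I = V/|Z| = 3.2/89.85 = 35.61 mA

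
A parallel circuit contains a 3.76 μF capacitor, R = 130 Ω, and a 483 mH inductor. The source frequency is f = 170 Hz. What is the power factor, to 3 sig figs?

ω = 2πf = 1068 rad/s
X_L = ωL = 516 Ω
X_C = 1/(ωC) = 249 Ω
Parallel: admittances add. Y = 1/R + 1/(jωL) + jωC
Y = (0.00769 + j0.00208) S
|Y| = 0.00797 S → |Z| = 1/|Y| = 126 Ω, ∠Z = −∠Y = -15.1°
cos φ = cos(-15.1°) = 0.965

0.965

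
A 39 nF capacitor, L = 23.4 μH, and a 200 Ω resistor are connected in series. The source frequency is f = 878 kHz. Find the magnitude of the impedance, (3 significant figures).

236 Ω

ω = 2πf = 5.517e+06 rad/s
X_L = ωL = 129 Ω
X_C = 1/(ωC) = 4.65 Ω
Net reactance X = X_L − X_C = 124 Ω
Z = 200 + j124 Ω
|Z| = √(200² + 124²) = 236 Ω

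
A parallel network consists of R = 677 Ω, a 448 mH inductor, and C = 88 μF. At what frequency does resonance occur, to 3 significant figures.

25.3 Hz

ω₀ = 1/√(LC) = 1/√(0.448 × 8.8e-05) = 159.3 rad/s
f₀ = ω₀/(2π) = 25.3 Hz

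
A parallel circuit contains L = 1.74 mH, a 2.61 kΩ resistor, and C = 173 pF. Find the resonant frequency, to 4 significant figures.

ω₀ = 1/√(LC) = 1/√(0.00174 × 1.73e-10) = 1.823e+06 rad/s
f₀ = ω₀/(2π) = 290.1 kHz

290.1 kHz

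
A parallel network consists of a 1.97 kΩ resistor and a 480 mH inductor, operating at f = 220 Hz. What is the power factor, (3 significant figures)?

ω = 2πf = 1382 rad/s
X_L = ωL = 664 Ω
Parallel: admittances add. Y = 1/R + 1/(jωL)
Y = (0.000508 − j0.00151) S
|Y| = 0.00159 S → |Z| = 1/|Y| = 629 Ω, ∠Z = −∠Y = 71.4°
cos φ = cos(71.4°) = 0.319

0.319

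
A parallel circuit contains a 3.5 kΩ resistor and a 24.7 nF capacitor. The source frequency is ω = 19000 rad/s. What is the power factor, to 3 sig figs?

X_C = 1/(ωC) = 2130 Ω
Parallel: admittances add. Y = 1/R + jωC
Y = (0.000286 + j0.000469) S
|Y| = 0.000549 S → |Z| = 1/|Y| = 1820 Ω, ∠Z = −∠Y = -58.7°
cos φ = cos(-58.7°) = 0.520

0.520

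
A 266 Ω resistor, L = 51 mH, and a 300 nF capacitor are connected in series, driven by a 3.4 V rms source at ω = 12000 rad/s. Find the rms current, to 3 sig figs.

X_L = ωL = 612 Ω
X_C = 1/(ωC) = 278 Ω
Net reactance X = X_L − X_C = 334 Ω
Z = 266 + j334 Ω
|Z| = √(266² + 334²) = 427 Ω
I = V/|Z| = 3.4/427 = 7.96 mA

7.96 mA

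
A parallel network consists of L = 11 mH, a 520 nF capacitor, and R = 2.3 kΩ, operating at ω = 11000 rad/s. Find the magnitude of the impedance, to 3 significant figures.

X_L = ωL = 121 Ω
X_C = 1/(ωC) = 175 Ω
Parallel: admittances add. Y = 1/R + 1/(jωL) + jωC
Y = (0.000435 − j0.00254) S
|Y| = 0.00258 S → |Z| = 1/|Y| = 387 Ω, ∠Z = −∠Y = 80.3°

387 Ω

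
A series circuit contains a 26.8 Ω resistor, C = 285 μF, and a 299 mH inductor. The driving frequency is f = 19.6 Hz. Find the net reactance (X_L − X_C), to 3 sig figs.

8.33 Ω

ω = 2πf = 123.2 rad/s
X_L = ωL = 36.8 Ω
X_C = 1/(ωC) = 28.5 Ω
X = 36.8 − 28.5 = 8.33 Ω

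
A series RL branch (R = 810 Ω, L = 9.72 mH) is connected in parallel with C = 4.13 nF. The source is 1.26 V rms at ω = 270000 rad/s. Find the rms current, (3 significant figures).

976 μA

X_L = ωL = 2620 Ω
X_C = 1/(ωC) = 897 Ω
Branch 1 (R+jX_L): Z₁ = 810 + j2620 Ω, |Z₁| = 2750 Ω
Branch 2 (−jX_C): Z₂ = −j897 Ω
Parallel: Z = Z₁Z₂/(Z₁+Z₂), |Z| = 1290 Ω, ∠Z = -82.0°
I = V/|Z| = 1.26/1290 = 976 μA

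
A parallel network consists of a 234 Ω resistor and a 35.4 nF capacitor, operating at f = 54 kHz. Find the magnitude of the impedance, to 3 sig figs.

78.4 Ω

ω = 2πf = 339300 rad/s
X_C = 1/(ωC) = 83.3 Ω
Parallel: admittances add. Y = 1/R + jωC
Y = (0.00427 + j0.0120) S
|Y| = 0.0127 S → |Z| = 1/|Y| = 78.4 Ω, ∠Z = −∠Y = -70.4°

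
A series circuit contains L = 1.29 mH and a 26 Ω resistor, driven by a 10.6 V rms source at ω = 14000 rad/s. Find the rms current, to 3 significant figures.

X_L = ωL = 18.1 Ω
Z = 26.0 + j18.1 Ω
|Z| = √(26.0² + 18.1²) = 31.7 Ω
I = V/|Z| = 10.6/31.7 = 335 mA

335 mA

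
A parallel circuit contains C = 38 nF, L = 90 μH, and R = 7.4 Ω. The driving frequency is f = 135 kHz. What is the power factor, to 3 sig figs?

ω = 2πf = 848200 rad/s
X_L = ωL = 76.3 Ω
X_C = 1/(ωC) = 31.0 Ω
Parallel: admittances add. Y = 1/R + 1/(jωL) + jωC
Y = (0.135 + j0.0191) S
|Y| = 0.136 S → |Z| = 1/|Y| = 7.33 Ω, ∠Z = −∠Y = -8.06°
cos φ = cos(-8.06°) = 0.990

0.990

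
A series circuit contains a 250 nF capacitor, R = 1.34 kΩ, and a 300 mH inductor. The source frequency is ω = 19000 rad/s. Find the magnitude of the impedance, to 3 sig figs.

X_L = ωL = 5700 Ω
X_C = 1/(ωC) = 211 Ω
Net reactance X = X_L − X_C = 5490 Ω
Z = 1340 + j5490 Ω
|Z| = √(1340² + 5490²) = 5650 Ω

5650 Ω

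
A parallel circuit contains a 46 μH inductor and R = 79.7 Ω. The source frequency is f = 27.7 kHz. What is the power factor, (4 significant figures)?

ω = 2πf = 174000 rad/s
X_L = ωL = 8.006 Ω
Parallel: admittances add. Y = 1/R + 1/(jωL)
Y = (0.01255 − j0.1249) S
|Y| = 0.1255 S → |Z| = 1/|Y| = 7.966 Ω, ∠Z = −∠Y = 84.26°
cos φ = cos(84.26°) = 0.09995

0.09995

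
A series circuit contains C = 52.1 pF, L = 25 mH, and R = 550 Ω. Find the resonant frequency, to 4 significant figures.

139.5 kHz

ω₀ = 1/√(LC) = 1/√(0.025 × 5.21e-11) = 876200 rad/s
f₀ = ω₀/(2π) = 139.5 kHz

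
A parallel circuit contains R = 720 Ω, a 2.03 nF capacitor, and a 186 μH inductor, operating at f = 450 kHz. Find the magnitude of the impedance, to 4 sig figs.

ω = 2πf = 2.827e+06 rad/s
X_L = ωL = 525.9 Ω
X_C = 1/(ωC) = 174.2 Ω
Parallel: admittances add. Y = 1/R + 1/(jωL) + jωC
Y = (0.001389 + j0.003838) S
|Y| = 0.004082 S → |Z| = 1/|Y| = 245.0 Ω, ∠Z = −∠Y = -70.11°

245.0 Ω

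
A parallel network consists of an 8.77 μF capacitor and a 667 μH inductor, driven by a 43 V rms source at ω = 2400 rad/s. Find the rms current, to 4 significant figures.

25.96 A

X_L = ωL = 1.601 Ω
X_C = 1/(ωC) = 47.51 Ω
Parallel: admittances add. Y = 1/(jωL) + jωC
Y = (0 − j0.6036) S
|Y| = 0.6036 S → |Z| = 1/|Y| = 1.657 Ω, ∠Z = −∠Y = 90.00°
I = V/|Z| = 43/1.657 = 25.96 A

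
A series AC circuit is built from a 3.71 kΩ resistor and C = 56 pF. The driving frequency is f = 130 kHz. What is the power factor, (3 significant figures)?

ω = 2πf = 816800 rad/s
X_C = 1/(ωC) = 21900 Ω
Z = 3710 − j21900 Ω
|Z| = √(3710² + 21900²) = 22200 Ω
∠Z = arctan(-21900/3710) = -80.4°
cos φ = cos(-80.4°) = 0.167

0.167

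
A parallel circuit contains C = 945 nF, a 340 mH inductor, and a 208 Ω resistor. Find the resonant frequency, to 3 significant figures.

ω₀ = 1/√(LC) = 1/√(0.34 × 9.45e-07) = 1764 rad/s
f₀ = ω₀/(2π) = 281 Hz

281 Hz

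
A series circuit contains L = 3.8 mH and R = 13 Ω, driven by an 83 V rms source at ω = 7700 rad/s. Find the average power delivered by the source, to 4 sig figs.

X_L = ωL = 29.26 Ω
Z = 13.00 + j29.26 Ω
|Z| = √(13.00² + 29.26²) = 32.02 Ω
∠Z = arctan(29.26/13.00) = 66.04°
I = V/|Z| = 2.592 A
P = VI cos φ = 83 × 2.592 × cos(66.04°) = 87.36 W

87.36 W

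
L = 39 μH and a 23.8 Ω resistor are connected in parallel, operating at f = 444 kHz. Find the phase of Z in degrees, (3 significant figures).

12.3°

ω = 2πf = 2.79e+06 rad/s
X_L = ωL = 109 Ω
Parallel: admittances add. Y = 1/R + 1/(jωL)
Y = (0.0420 − j0.00919) S
|Y| = 0.0430 S → |Z| = 1/|Y| = 23.3 Ω, ∠Z = −∠Y = 12.3°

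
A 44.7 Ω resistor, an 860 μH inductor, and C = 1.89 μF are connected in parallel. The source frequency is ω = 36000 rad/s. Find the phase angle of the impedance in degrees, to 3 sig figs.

-58.0°

X_L = ωL = 31.0 Ω
X_C = 1/(ωC) = 14.7 Ω
Parallel: admittances add. Y = 1/R + 1/(jωL) + jωC
Y = (0.0224 + j0.0357) S
|Y| = 0.0422 S → |Z| = 1/|Y| = 23.7 Ω, ∠Z = −∠Y = -58.0°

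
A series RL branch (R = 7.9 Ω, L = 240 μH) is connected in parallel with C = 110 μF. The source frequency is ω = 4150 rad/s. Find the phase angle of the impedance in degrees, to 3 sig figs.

-74.2°

X_L = ωL = 0.996 Ω
X_C = 1/(ωC) = 2.19 Ω
Branch 1 (R+jX_L): Z₁ = 7.90 + j0.996 Ω, |Z₁| = 7.96 Ω
Branch 2 (−jX_C): Z₂ = −j2.19 Ω
Parallel: Z = Z₁Z₂/(Z₁+Z₂), |Z| = 2.18 Ω, ∠Z = -74.2°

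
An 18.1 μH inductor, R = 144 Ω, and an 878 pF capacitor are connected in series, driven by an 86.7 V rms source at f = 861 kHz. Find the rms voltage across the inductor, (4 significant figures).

ω = 2πf = 5.41e+06 rad/s
X_L = ωL = 97.92 Ω
X_C = 1/(ωC) = 210.5 Ω
Net reactance X = X_L − X_C = -112.6 Ω
Z = 144.0 − j112.6 Ω
|Z| = √(144.0² + 112.6²) = 182.8 Ω
I = V/|Z| = 474.3 mA
V_L = I·|Z_L| = 0.4743 × 97.92 = 46.44 V

46.44 V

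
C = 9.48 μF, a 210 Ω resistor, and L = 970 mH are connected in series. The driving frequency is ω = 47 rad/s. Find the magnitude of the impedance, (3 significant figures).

X_L = ωL = 45.6 Ω
X_C = 1/(ωC) = 2240 Ω
Net reactance X = X_L − X_C = -2200 Ω
Z = 210 − j2200 Ω
|Z| = √(210² + 2200²) = 2210 Ω

2210 Ω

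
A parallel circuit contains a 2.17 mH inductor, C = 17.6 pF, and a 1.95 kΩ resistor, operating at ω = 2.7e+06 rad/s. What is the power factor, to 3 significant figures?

X_L = ωL = 5860 Ω
X_C = 1/(ωC) = 21000 Ω
Parallel: admittances add. Y = 1/R + 1/(jωL) + jωC
Y = (0.000513 − j0.000123) S
|Y| = 0.000527 S → |Z| = 1/|Y| = 1900 Ω, ∠Z = −∠Y = 13.5°
cos φ = cos(13.5°) = 0.972

0.972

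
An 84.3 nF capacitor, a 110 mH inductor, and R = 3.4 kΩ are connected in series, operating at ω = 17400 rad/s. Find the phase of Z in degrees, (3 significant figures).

X_L = ωL = 1910 Ω
X_C = 1/(ωC) = 682 Ω
Net reactance X = X_L − X_C = 1230 Ω
Z = 3400 + j1230 Ω
|Z| = √(3400² + 1230²) = 3620 Ω
∠Z = arctan(1230/3400) = 19.9°

19.9°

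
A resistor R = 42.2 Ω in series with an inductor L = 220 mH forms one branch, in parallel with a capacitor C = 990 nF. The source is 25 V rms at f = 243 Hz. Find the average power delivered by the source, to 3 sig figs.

ω = 2πf = 1527 rad/s
X_L = ωL = 336 Ω
X_C = 1/(ωC) = 662 Ω
Branch 1 (R+jX_L): Z₁ = 42.2 + j336 Ω, |Z₁| = 339 Ω
Branch 2 (−jX_C): Z₂ = −j662 Ω
Parallel: Z = Z₁Z₂/(Z₁+Z₂), |Z| = 682 Ω, ∠Z = 75.5°
I = V/|Z| = 36.7 mA
P = VI cos φ = 25 × 0.0367 × cos(75.5°) = 230 mW

230 mW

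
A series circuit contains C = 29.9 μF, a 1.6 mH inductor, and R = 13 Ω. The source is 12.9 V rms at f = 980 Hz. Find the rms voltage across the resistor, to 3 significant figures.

12.2 V

ω = 2πf = 6158 rad/s
X_L = ωL = 9.85 Ω
X_C = 1/(ωC) = 5.43 Ω
Net reactance X = X_L − X_C = 4.42 Ω
Z = 13.0 + j4.42 Ω
|Z| = √(13.0² + 4.42²) = 13.7 Ω
I = V/|Z| = 939 mA
V_R = I·|Z_R| = 0.939 × 13.0 = 12.2 V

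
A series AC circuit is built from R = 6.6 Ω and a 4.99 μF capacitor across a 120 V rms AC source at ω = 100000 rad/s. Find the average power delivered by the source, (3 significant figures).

X_C = 1/(ωC) = 2.00 Ω
Z = 6.60 − j2.00 Ω
|Z| = √(6.60² + 2.00²) = 6.90 Ω
∠Z = arctan(-2.00/6.60) = -16.9°
I = V/|Z| = 17.4 A
P = VI cos φ = 120 × 17.4 × cos(-16.9°) = 2.00 kW

2.00 kW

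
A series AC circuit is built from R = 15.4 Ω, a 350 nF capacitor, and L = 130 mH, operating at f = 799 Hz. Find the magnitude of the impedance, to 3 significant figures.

84.9 Ω

ω = 2πf = 5020 rad/s
X_L = ωL = 653 Ω
X_C = 1/(ωC) = 569 Ω
Net reactance X = X_L − X_C = 83.5 Ω
Z = 15.4 + j83.5 Ω
|Z| = √(15.4² + 83.5²) = 84.9 Ω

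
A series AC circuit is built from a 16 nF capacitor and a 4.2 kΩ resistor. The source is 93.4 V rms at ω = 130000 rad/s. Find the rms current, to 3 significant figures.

22.1 mA

X_C = 1/(ωC) = 481 Ω
Z = 4200 − j481 Ω
|Z| = √(4200² + 481²) = 4230 Ω
I = V/|Z| = 93.4/4230 = 22.1 mA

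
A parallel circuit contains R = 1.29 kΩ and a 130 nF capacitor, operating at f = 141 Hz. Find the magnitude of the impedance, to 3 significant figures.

1280 Ω

ω = 2πf = 885.9 rad/s
X_C = 1/(ωC) = 8680 Ω
Parallel: admittances add. Y = 1/R + jωC
Y = (0.000775 + j0.000115) S
|Y| = 0.000784 S → |Z| = 1/|Y| = 1280 Ω, ∠Z = −∠Y = -8.45°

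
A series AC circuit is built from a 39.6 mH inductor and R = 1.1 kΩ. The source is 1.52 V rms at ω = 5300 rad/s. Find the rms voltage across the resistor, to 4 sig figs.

X_L = ωL = 209.9 Ω
Z = 1100 + j209.9 Ω
|Z| = √(1100² + 209.9²) = 1120 Ω
I = V/|Z| = 1.357 mA
V_R = I·|Z_R| = 0.001357 × 1100 = 1.493 V

1.493 V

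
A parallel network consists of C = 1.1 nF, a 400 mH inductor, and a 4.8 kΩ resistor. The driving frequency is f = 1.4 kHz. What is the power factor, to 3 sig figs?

ω = 2πf = 8796 rad/s
X_L = ωL = 3520 Ω
X_C = 1/(ωC) = 103000 Ω
Parallel: admittances add. Y = 1/R + 1/(jωL) + jωC
Y = (0.000208 − j0.000275) S
|Y| = 0.000345 S → |Z| = 1/|Y| = 2900 Ω, ∠Z = −∠Y = 52.8°
cos φ = cos(52.8°) = 0.605

0.605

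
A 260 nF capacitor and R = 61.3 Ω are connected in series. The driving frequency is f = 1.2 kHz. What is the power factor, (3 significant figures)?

0.119

ω = 2πf = 7540 rad/s
X_C = 1/(ωC) = 510 Ω
Z = 61.3 − j510 Ω
|Z| = √(61.3² + 510²) = 514 Ω
∠Z = arctan(-510/61.3) = -83.1°
cos φ = cos(-83.1°) = 0.119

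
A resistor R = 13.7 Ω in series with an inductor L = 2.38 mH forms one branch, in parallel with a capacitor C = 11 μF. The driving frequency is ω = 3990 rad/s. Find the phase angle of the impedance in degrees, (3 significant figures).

X_L = ωL = 9.50 Ω
X_C = 1/(ωC) = 22.8 Ω
Branch 1 (R+jX_L): Z₁ = 13.7 + j9.50 Ω, |Z₁| = 16.7 Ω
Branch 2 (−jX_C): Z₂ = −j22.8 Ω
Parallel: Z = Z₁Z₂/(Z₁+Z₂), |Z| = 19.9 Ω, ∠Z = -11.1°

-11.1°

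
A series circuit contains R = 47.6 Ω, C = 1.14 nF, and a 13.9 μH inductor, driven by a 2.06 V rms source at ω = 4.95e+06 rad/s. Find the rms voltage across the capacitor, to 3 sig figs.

X_L = ωL = 68.8 Ω
X_C = 1/(ωC) = 177 Ω
Net reactance X = X_L − X_C = -108 Ω
Z = 47.6 − j108 Ω
|Z| = √(47.6² + 108²) = 118 Ω
I = V/|Z| = 17.4 mA
V_C = I·|Z_C| = 0.0174 × 177 = 3.08 V

3.08 V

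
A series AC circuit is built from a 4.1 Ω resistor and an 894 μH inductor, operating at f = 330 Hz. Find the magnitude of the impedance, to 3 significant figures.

ω = 2πf = 2073 rad/s
X_L = ωL = 1.85 Ω
Z = 4.10 + j1.85 Ω
|Z| = √(4.10² + 1.85²) = 4.50 Ω

4.50 Ω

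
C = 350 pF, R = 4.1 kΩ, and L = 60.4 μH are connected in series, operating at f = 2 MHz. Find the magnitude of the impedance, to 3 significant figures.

4130 Ω

ω = 2πf = 1.257e+07 rad/s
X_L = ωL = 759 Ω
X_C = 1/(ωC) = 227 Ω
Net reactance X = X_L − X_C = 532 Ω
Z = 4100 + j532 Ω
|Z| = √(4100² + 532²) = 4130 Ω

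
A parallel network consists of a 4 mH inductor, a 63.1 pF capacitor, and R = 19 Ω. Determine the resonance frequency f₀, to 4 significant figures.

316.8 kHz

ω₀ = 1/√(LC) = 1/√(0.004 × 6.31e-11) = 1.99e+06 rad/s
f₀ = ω₀/(2π) = 316.8 kHz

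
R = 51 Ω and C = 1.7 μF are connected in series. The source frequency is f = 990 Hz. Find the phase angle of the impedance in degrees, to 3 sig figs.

ω = 2πf = 6220 rad/s
X_C = 1/(ωC) = 94.6 Ω
Z = 51.0 − j94.6 Ω
|Z| = √(51.0² + 94.6²) = 107 Ω
∠Z = arctan(-94.6/51.0) = -61.7°

-61.7°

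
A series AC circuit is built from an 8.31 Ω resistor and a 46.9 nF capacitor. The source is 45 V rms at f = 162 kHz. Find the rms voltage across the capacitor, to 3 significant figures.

41.8 V

ω = 2πf = 1.018e+06 rad/s
X_C = 1/(ωC) = 20.9 Ω
Z = 8.31 − j20.9 Ω
|Z| = √(8.31² + 20.9²) = 22.5 Ω
I = V/|Z| = 2.00 A
V_C = I·|Z_C| = 2.00 × 20.9 = 41.8 V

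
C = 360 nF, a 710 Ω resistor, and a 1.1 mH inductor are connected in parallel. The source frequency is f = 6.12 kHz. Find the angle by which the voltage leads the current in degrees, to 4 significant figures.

81.82°

ω = 2πf = 38450 rad/s
X_L = ωL = 42.30 Ω
X_C = 1/(ωC) = 72.24 Ω
Parallel: admittances add. Y = 1/R + 1/(jωL) + jωC
Y = (0.001408 − j0.009798) S
|Y| = 0.009899 S → |Z| = 1/|Y| = 101.0 Ω, ∠Z = −∠Y = 81.82°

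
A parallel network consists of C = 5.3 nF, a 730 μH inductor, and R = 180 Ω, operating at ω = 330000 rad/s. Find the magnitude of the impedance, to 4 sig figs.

165.2 Ω

X_L = ωL = 240.9 Ω
X_C = 1/(ωC) = 571.8 Ω
Parallel: admittances add. Y = 1/R + 1/(jωL) + jωC
Y = (0.005556 − j0.002402) S
|Y| = 0.006053 S → |Z| = 1/|Y| = 165.2 Ω, ∠Z = −∠Y = 23.38°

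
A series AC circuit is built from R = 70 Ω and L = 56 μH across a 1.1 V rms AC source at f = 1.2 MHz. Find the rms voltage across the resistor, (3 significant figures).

0.180 V

ω = 2πf = 7.54e+06 rad/s
X_L = ωL = 422 Ω
Z = 70.0 + j422 Ω
|Z| = √(70.0² + 422²) = 428 Ω
I = V/|Z| = 2.57 mA
V_R = I·|Z_R| = 0.00257 × 70.0 = 0.180 V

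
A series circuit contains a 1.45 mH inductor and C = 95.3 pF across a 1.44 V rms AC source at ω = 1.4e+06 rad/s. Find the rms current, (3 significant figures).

X_L = ωL = 2030 Ω
X_C = 1/(ωC) = 7500 Ω
Net reactance X = X_L − X_C = -5470 Ω
Z = − j5470 Ω
|Z| = √(0² + 5470²) = 5470 Ω
I = V/|Z| = 1.44/5470 = 263 μA

263 μA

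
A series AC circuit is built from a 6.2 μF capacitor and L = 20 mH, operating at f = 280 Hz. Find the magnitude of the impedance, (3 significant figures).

ω = 2πf = 1759 rad/s
X_L = ωL = 35.2 Ω
X_C = 1/(ωC) = 91.7 Ω
Net reactance X = X_L − X_C = -56.5 Ω
Z = − j56.5 Ω
|Z| = √(0² + 56.5²) = 56.5 Ω

56.5 Ω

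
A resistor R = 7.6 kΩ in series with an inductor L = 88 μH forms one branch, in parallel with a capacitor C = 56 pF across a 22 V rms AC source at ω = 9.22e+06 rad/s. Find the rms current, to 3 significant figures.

11.4 mA

X_L = ωL = 811 Ω
X_C = 1/(ωC) = 1940 Ω
Branch 1 (R+jX_L): Z₁ = 7600 + j811 Ω, |Z₁| = 7640 Ω
Branch 2 (−jX_C): Z₂ = −j1940 Ω
Parallel: Z = Z₁Z₂/(Z₁+Z₂), |Z| = 1930 Ω, ∠Z = -75.5°
I = V/|Z| = 22/1930 = 11.4 mA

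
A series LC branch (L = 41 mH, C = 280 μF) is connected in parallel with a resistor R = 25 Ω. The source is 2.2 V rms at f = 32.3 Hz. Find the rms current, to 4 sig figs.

ω = 2πf = 202.9 rad/s
X_L = ωL = 8.321 Ω
X_C = 1/(ωC) = 17.60 Ω
Branch 1: Z₁ = R = 25.00 Ω
Branch 2 (series LC): Z₂ = j(X_L − X_C) = −j9.277 Ω
Parallel: Z = Z₁Z₂/(Z₁+Z₂), |Z| = 8.698 Ω, ∠Z = -69.64°
I = V/|Z| = 2.2/8.698 = 252.9 mA

252.9 mA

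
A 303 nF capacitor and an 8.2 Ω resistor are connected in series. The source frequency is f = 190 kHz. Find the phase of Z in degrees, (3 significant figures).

-18.6°

ω = 2πf = 1.194e+06 rad/s
X_C = 1/(ωC) = 2.76 Ω
Z = 8.20 − j2.76 Ω
|Z| = √(8.20² + 2.76²) = 8.65 Ω
∠Z = arctan(-2.76/8.20) = -18.6°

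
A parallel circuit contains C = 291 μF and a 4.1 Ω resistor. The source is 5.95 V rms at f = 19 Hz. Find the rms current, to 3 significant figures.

ω = 2πf = 119.4 rad/s
X_C = 1/(ωC) = 28.8 Ω
Parallel: admittances add. Y = 1/R + jωC
Y = (0.244 + j0.0347) S
|Y| = 0.246 S → |Z| = 1/|Y| = 4.06 Ω, ∠Z = −∠Y = -8.11°
I = V/|Z| = 5.95/4.06 = 1.47 A

1.47 A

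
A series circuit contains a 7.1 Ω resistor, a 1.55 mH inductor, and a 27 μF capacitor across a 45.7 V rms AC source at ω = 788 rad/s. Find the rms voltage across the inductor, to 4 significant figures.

X_L = ωL = 1.221 Ω
X_C = 1/(ωC) = 47.00 Ω
Net reactance X = X_L − X_C = -45.78 Ω
Z = 7.100 − j45.78 Ω
|Z| = √(7.100² + 45.78²) = 46.33 Ω
I = V/|Z| = 986.5 mA
V_L = I·|Z_L| = 0.9865 × 1.221 = 1.205 V

1.205 V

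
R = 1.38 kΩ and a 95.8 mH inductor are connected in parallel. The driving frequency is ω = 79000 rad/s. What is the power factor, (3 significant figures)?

0.984

X_L = ωL = 7570 Ω
Parallel: admittances add. Y = 1/R + 1/(jωL)
Y = (0.000725 − j0.000132) S
|Y| = 0.000737 S → |Z| = 1/|Y| = 1360 Ω, ∠Z = −∠Y = 10.3°
cos φ = cos(10.3°) = 0.984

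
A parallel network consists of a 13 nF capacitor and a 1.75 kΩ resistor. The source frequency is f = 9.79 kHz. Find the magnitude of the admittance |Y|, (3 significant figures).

ω = 2πf = 61510 rad/s
X_C = 1/(ωC) = 1250 Ω
Parallel: admittances add. Y = 1/R + jωC
Y = (0.000571 + j0.000800) S
|Y| = 0.000983 S → |Z| = 1/|Y| = 1020 Ω, ∠Z = −∠Y = -54.5°

983 μS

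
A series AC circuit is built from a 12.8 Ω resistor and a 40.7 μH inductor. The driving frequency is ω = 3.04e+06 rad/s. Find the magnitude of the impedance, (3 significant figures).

X_L = ωL = 124 Ω
Z = 12.8 + j124 Ω
|Z| = √(12.8² + 124²) = 124 Ω

124 Ω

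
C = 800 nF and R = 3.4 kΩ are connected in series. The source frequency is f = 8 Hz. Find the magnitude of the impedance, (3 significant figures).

25100 Ω

ω = 2πf = 50.27 rad/s
X_C = 1/(ωC) = 24900 Ω
Z = 3400 − j24900 Ω
|Z| = √(3400² + 24900²) = 25100 Ω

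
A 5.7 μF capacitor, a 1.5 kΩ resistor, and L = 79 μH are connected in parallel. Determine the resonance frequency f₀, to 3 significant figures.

ω₀ = 1/√(LC) = 1/√(7.9e-05 × 5.7e-06) = 47120 rad/s
f₀ = ω₀/(2π) = 7.50 kHz

7.50 kHz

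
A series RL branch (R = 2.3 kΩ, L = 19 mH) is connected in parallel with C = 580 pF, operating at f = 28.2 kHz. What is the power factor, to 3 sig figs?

0.811

ω = 2πf = 177200 rad/s
X_L = ωL = 3370 Ω
X_C = 1/(ωC) = 9730 Ω
Branch 1 (R+jX_L): Z₁ = 2300 + j3370 Ω, |Z₁| = 4080 Ω
Branch 2 (−jX_C): Z₂ = −j9730 Ω
Parallel: Z = Z₁Z₂/(Z₁+Z₂), |Z| = 5860 Ω, ∠Z = 35.8°
cos φ = cos(35.8°) = 0.811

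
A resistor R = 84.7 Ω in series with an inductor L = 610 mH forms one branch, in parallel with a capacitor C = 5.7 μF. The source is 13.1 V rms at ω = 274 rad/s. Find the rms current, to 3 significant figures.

X_L = ωL = 167 Ω
X_C = 1/(ωC) = 640 Ω
Branch 1 (R+jX_L): Z₁ = 84.7 + j167 Ω, |Z₁| = 187 Ω
Branch 2 (−jX_C): Z₂ = −j640 Ω
Parallel: Z = Z₁Z₂/(Z₁+Z₂), |Z| = 250 Ω, ∠Z = 53.0°
I = V/|Z| = 13.1/250 = 52.5 mA

52.5 mA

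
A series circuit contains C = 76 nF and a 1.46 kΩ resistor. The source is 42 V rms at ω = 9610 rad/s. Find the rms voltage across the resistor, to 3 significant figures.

X_C = 1/(ωC) = 1370 Ω
Z = 1460 − j1370 Ω
|Z| = √(1460² + 1370²) = 2000 Ω
I = V/|Z| = 21.0 mA
V_R = I·|Z_R| = 0.0210 × 1460 = 30.6 V

30.6 V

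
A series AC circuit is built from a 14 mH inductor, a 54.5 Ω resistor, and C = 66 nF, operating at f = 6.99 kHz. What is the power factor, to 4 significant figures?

ω = 2πf = 43920 rad/s
X_L = ωL = 614.9 Ω
X_C = 1/(ωC) = 345.0 Ω
Net reactance X = X_L − X_C = 269.9 Ω
Z = 54.50 + j269.9 Ω
|Z| = √(54.50² + 269.9²) = 275.3 Ω
∠Z = arctan(269.9/54.50) = 78.58°
cos φ = cos(78.58°) = 0.1979

0.1979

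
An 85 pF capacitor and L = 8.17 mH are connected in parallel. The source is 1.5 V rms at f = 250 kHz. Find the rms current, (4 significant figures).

ω = 2πf = 1.571e+06 rad/s
X_L = ωL = 12830 Ω
X_C = 1/(ωC) = 7490 Ω
Parallel: admittances add. Y = 1/(jωL) + jωC
Y = (0 + j5.56e-05) S
|Y| = 5.56e-05 S → |Z| = 1/|Y| = 17990 Ω, ∠Z = −∠Y = -90.00°
I = V/|Z| = 1.5/17990 = 83.39 μA

83.39 μA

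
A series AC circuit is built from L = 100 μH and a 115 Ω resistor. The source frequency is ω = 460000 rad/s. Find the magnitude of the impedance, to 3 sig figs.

124 Ω

X_L = ωL = 46.0 Ω
Z = 115 + j46.0 Ω
|Z| = √(115² + 46.0²) = 124 Ω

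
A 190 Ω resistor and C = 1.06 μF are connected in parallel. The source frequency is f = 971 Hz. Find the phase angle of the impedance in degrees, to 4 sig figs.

-50.86°

ω = 2πf = 6101 rad/s
X_C = 1/(ωC) = 154.6 Ω
Parallel: admittances add. Y = 1/R + jωC
Y = (0.005263 + j0.006467) S
|Y| = 0.008338 S → |Z| = 1/|Y| = 119.9 Ω, ∠Z = −∠Y = -50.86°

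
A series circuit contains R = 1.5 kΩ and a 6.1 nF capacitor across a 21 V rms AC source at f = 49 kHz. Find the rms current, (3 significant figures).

ω = 2πf = 307900 rad/s
X_C = 1/(ωC) = 532 Ω
Z = 1500 − j532 Ω
|Z| = √(1500² + 532²) = 1590 Ω
I = V/|Z| = 21/1590 = 13.2 mA

13.2 mA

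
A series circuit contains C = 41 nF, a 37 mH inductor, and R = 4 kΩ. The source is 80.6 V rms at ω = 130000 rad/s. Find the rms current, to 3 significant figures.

X_L = ωL = 4810 Ω
X_C = 1/(ωC) = 188 Ω
Net reactance X = X_L − X_C = 4620 Ω
Z = 4000 + j4620 Ω
|Z| = √(4000² + 4620²) = 6110 Ω
I = V/|Z| = 80.6/6110 = 13.2 mA

13.2 mA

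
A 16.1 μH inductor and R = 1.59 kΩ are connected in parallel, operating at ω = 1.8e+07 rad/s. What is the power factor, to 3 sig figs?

X_L = ωL = 290 Ω
Parallel: admittances add. Y = 1/R + 1/(jωL)
Y = (0.000629 − j0.00345) S
|Y| = 0.00351 S → |Z| = 1/|Y| = 285 Ω, ∠Z = −∠Y = 79.7°
cos φ = cos(79.7°) = 0.179

0.179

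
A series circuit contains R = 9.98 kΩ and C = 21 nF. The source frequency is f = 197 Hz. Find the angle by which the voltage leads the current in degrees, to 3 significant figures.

ω = 2πf = 1238 rad/s
X_C = 1/(ωC) = 38500 Ω
Z = 9980 − j38500 Ω
|Z| = √(9980² + 38500²) = 39700 Ω
∠Z = arctan(-38500/9980) = -75.5°

-75.5°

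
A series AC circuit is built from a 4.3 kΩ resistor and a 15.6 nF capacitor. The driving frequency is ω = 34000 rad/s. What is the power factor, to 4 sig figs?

0.9158

X_C = 1/(ωC) = 1885 Ω
Z = 4300 − j1885 Ω
|Z| = √(4300² + 1885²) = 4695 Ω
∠Z = arctan(-1885/4300) = -23.68°
cos φ = cos(-23.68°) = 0.9158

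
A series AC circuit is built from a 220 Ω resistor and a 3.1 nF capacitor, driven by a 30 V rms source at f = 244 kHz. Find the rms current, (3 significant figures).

98.5 mA

ω = 2πf = 1.533e+06 rad/s
X_C = 1/(ωC) = 210 Ω
Z = 220 − j210 Ω
|Z| = √(220² + 210²) = 304 Ω
I = V/|Z| = 30/304 = 98.5 mA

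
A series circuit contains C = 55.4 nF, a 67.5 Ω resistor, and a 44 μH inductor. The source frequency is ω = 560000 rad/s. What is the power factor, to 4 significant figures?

0.9937

X_L = ωL = 24.64 Ω
X_C = 1/(ωC) = 32.23 Ω
Net reactance X = X_L − X_C = -7.593 Ω
Z = 67.50 − j7.593 Ω
|Z| = √(67.50² + 7.593²) = 67.93 Ω
∠Z = arctan(-7.593/67.50) = -6.418°
cos φ = cos(-6.418°) = 0.9937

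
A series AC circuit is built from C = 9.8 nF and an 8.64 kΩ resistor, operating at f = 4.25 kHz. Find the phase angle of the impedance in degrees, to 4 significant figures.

ω = 2πf = 26700 rad/s
X_C = 1/(ωC) = 3821 Ω
Z = 8640 − j3821 Ω
|Z| = √(8640² + 3821²) = 9447 Ω
∠Z = arctan(-3821/8640) = -23.86°

-23.86°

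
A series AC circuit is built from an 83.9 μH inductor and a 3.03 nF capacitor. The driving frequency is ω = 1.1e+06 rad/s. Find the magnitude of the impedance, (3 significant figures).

208 Ω

X_L = ωL = 92.3 Ω
X_C = 1/(ωC) = 300 Ω
Net reactance X = X_L − X_C = -208 Ω
Z = − j208 Ω
|Z| = √(0² + 208²) = 208 Ω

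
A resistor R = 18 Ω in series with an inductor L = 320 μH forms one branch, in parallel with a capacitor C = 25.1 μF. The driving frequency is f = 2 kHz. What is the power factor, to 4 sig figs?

ω = 2πf = 12570 rad/s
X_L = ωL = 4.021 Ω
X_C = 1/(ωC) = 3.170 Ω
Branch 1 (R+jX_L): Z₁ = 18.00 + j4.021 Ω, |Z₁| = 18.44 Ω
Branch 2 (−jX_C): Z₂ = −j3.170 Ω
Parallel: Z = Z₁Z₂/(Z₁+Z₂), |Z| = 3.245 Ω, ∠Z = -80.11°
cos φ = cos(-80.11°) = 0.1717

0.1717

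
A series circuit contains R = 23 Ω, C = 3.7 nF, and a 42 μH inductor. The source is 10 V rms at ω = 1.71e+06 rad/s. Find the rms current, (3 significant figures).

X_L = ωL = 71.8 Ω
X_C = 1/(ωC) = 158 Ω
Net reactance X = X_L − X_C = -86.2 Ω
Z = 23.0 − j86.2 Ω
|Z| = √(23.0² + 86.2²) = 89.2 Ω
I = V/|Z| = 10/89.2 = 112 mA

112 mA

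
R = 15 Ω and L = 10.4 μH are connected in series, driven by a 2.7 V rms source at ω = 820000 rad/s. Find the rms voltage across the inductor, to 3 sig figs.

1.33 V

X_L = ωL = 8.53 Ω
Z = 15.0 + j8.53 Ω
|Z| = √(15.0² + 8.53²) = 17.3 Ω
I = V/|Z| = 156 mA
V_L = I·|Z_L| = 0.156 × 8.53 = 1.33 V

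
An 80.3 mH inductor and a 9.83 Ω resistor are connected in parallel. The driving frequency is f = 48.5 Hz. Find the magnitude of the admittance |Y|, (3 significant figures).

110 mS

ω = 2πf = 304.7 rad/s
X_L = ωL = 24.5 Ω
Parallel: admittances add. Y = 1/R + 1/(jωL)
Y = (0.102 − j0.0409) S
|Y| = 0.110 S → |Z| = 1/|Y| = 9.12 Ω, ∠Z = −∠Y = 21.9°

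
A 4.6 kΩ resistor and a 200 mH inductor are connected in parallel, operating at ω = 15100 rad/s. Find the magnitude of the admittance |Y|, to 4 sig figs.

396.1 μS

X_L = ωL = 3020 Ω
Parallel: admittances add. Y = 1/R + 1/(jωL)
Y = (0.0002174 − j0.0003311) S
|Y| = 0.0003961 S → |Z| = 1/|Y| = 2525 Ω, ∠Z = −∠Y = 56.71°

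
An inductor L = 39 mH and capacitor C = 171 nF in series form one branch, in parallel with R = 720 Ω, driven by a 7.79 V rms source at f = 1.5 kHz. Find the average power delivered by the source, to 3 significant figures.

84.3 mW

ω = 2πf = 9425 rad/s
X_L = ωL = 368 Ω
X_C = 1/(ωC) = 620 Ω
Branch 1: Z₁ = R = 720 Ω
Branch 2 (series LC): Z₂ = j(X_L − X_C) = −j253 Ω
Parallel: Z = Z₁Z₂/(Z₁+Z₂), |Z| = 239 Ω, ∠Z = -70.6°
I = V/|Z| = 32.6 mA
P = VI cos φ = 7.79 × 0.0326 × cos(-70.6°) = 84.3 mW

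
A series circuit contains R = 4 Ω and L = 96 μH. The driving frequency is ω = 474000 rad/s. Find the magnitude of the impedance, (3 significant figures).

45.7 Ω

X_L = ωL = 45.5 Ω
Z = 4.00 + j45.5 Ω
|Z| = √(4.00² + 45.5²) = 45.7 Ω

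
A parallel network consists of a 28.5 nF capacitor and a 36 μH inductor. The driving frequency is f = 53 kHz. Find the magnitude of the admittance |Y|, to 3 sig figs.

ω = 2πf = 333000 rad/s
X_L = ωL = 12.0 Ω
X_C = 1/(ωC) = 105 Ω
Parallel: admittances add. Y = 1/(jωL) + jωC
Y = (0 − j0.0739) S
|Y| = 0.0739 S → |Z| = 1/|Y| = 13.5 Ω, ∠Z = −∠Y = 90.0°

73.9 mS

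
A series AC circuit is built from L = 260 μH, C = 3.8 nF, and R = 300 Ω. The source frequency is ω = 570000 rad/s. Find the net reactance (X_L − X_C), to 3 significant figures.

X_L = ωL = 148 Ω
X_C = 1/(ωC) = 462 Ω
X = 148 − 462 = -313 Ω

-313 Ω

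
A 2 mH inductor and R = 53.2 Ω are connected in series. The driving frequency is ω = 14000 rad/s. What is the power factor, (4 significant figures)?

0.8849

X_L = ωL = 28.00 Ω
Z = 53.20 + j28.00 Ω
|Z| = √(53.20² + 28.00²) = 60.12 Ω
∠Z = arctan(28.00/53.20) = 27.76°
cos φ = cos(27.76°) = 0.8849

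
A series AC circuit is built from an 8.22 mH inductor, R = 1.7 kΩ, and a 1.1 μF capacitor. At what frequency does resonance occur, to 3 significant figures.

1.67 kHz

ω₀ = 1/√(LC) = 1/√(0.00822 × 1.1e-06) = 10520 rad/s
f₀ = ω₀/(2π) = 1.67 kHz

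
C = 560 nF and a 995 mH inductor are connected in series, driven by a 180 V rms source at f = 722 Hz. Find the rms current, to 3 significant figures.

43.7 mA

ω = 2πf = 4536 rad/s
X_L = ωL = 4510 Ω
X_C = 1/(ωC) = 394 Ω
Net reactance X = X_L − X_C = 4120 Ω
Z = j4120 Ω
|Z| = √(0² + 4120²) = 4120 Ω
I = V/|Z| = 180/4120 = 43.7 mA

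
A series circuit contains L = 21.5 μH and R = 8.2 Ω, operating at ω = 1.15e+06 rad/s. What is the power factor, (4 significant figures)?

0.3148

X_L = ωL = 24.73 Ω
Z = 8.200 + j24.73 Ω
|Z| = √(8.200² + 24.73²) = 26.05 Ω
∠Z = arctan(24.73/8.200) = 71.65°
cos φ = cos(71.65°) = 0.3148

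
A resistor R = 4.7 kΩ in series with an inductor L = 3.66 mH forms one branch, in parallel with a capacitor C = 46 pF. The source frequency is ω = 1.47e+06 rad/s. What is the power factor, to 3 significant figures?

X_L = ωL = 5380 Ω
X_C = 1/(ωC) = 14800 Ω
Branch 1 (R+jX_L): Z₁ = 4700 + j5380 Ω, |Z₁| = 7140 Ω
Branch 2 (−jX_C): Z₂ = −j14800 Ω
Parallel: Z = Z₁Z₂/(Z₁+Z₂), |Z| = 10000 Ω, ∠Z = 22.3°
cos φ = cos(22.3°) = 0.925

0.925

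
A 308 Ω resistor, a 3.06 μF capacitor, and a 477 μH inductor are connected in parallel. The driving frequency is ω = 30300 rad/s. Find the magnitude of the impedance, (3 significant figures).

X_L = ωL = 14.5 Ω
X_C = 1/(ωC) = 10.8 Ω
Parallel: admittances add. Y = 1/R + 1/(jωL) + jωC
Y = (0.00325 + j0.0235) S
|Y| = 0.0238 S → |Z| = 1/|Y| = 42.1 Ω, ∠Z = −∠Y = -82.1°

42.1 Ω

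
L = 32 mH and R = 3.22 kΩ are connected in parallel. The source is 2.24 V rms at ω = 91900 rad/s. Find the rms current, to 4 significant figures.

1.032 mA

X_L = ωL = 2941 Ω
Parallel: admittances add. Y = 1/R + 1/(jωL)
Y = (0.0003106 − j0.0003400) S
|Y| = 0.0004605 S → |Z| = 1/|Y| = 2171 Ω, ∠Z = −∠Y = 47.59°
I = V/|Z| = 2.24/2171 = 1.032 mA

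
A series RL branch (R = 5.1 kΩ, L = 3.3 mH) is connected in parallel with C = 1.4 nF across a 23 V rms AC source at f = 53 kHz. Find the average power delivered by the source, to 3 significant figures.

ω = 2πf = 333000 rad/s
X_L = ωL = 1100 Ω
X_C = 1/(ωC) = 2140 Ω
Branch 1 (R+jX_L): Z₁ = 5100 + j1100 Ω, |Z₁| = 5220 Ω
Branch 2 (−jX_C): Z₂ = −j2140 Ω
Parallel: Z = Z₁Z₂/(Z₁+Z₂), |Z| = 2150 Ω, ∠Z = -66.2°
I = V/|Z| = 10.7 mA
P = VI cos φ = 23 × 0.0107 × cos(-66.2°) = 99.1 mW

99.1 mW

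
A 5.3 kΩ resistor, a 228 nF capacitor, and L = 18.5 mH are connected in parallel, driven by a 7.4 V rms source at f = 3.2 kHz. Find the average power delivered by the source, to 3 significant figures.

10.3 mW

ω = 2πf = 20110 rad/s
X_L = ωL = 372 Ω
X_C = 1/(ωC) = 218 Ω
Parallel: admittances add. Y = 1/R + 1/(jωL) + jωC
Y = (0.000189 + j0.00190) S
|Y| = 0.00191 S → |Z| = 1/|Y| = 525 Ω, ∠Z = −∠Y = -84.3°
I = V/|Z| = 14.1 mA
P = VI cos φ = 7.4 × 0.0141 × cos(-84.3°) = 10.3 mW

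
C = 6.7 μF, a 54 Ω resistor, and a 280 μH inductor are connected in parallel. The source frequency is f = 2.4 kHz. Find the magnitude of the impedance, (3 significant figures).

7.30 Ω

ω = 2πf = 15080 rad/s
X_L = ωL = 4.22 Ω
X_C = 1/(ωC) = 9.90 Ω
Parallel: admittances add. Y = 1/R + 1/(jωL) + jωC
Y = (0.0185 − j0.136) S
|Y| = 0.137 S → |Z| = 1/|Y| = 7.30 Ω, ∠Z = −∠Y = 82.2°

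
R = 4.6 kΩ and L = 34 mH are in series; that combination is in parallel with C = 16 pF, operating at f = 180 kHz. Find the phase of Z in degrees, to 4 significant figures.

ω = 2πf = 1.131e+06 rad/s
X_L = ωL = 38450 Ω
X_C = 1/(ωC) = 55260 Ω
Branch 1 (R+jX_L): Z₁ = 4600 + j38450 Ω, |Z₁| = 38730 Ω
Branch 2 (−jX_C): Z₂ = −j55260 Ω
Parallel: Z = Z₁Z₂/(Z₁+Z₂), |Z| = 122800 Ω, ∠Z = 67.87°

67.87°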